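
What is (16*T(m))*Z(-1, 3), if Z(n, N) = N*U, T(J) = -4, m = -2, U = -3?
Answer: 576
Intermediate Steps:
Z(n, N) = -3*N (Z(n, N) = N*(-3) = -3*N)
(16*T(m))*Z(-1, 3) = (16*(-4))*(-3*3) = -64*(-9) = 576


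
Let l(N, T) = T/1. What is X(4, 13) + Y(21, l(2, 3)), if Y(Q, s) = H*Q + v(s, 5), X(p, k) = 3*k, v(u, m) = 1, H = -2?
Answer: -2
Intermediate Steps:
l(N, T) = T (l(N, T) = T*1 = T)
Y(Q, s) = 1 - 2*Q (Y(Q, s) = -2*Q + 1 = 1 - 2*Q)
X(4, 13) + Y(21, l(2, 3)) = 3*13 + (1 - 2*21) = 39 + (1 - 42) = 39 - 41 = -2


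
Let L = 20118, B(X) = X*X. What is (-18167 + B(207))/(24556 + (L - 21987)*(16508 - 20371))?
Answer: 3526/1034929 ≈ 0.0034070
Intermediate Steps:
B(X) = X**2
(-18167 + B(207))/(24556 + (L - 21987)*(16508 - 20371)) = (-18167 + 207**2)/(24556 + (20118 - 21987)*(16508 - 20371)) = (-18167 + 42849)/(24556 - 1869*(-3863)) = 24682/(24556 + 7219947) = 24682/7244503 = 24682*(1/7244503) = 3526/1034929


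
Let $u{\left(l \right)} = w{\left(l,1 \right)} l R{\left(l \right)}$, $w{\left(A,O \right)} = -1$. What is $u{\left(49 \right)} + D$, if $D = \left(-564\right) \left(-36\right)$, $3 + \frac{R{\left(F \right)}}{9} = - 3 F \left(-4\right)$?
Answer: $-237681$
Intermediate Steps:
$R{\left(F \right)} = -27 + 108 F$ ($R{\left(F \right)} = -27 + 9 - 3 F \left(-4\right) = -27 + 9 \cdot 12 F = -27 + 108 F$)
$D = 20304$
$u{\left(l \right)} = - l \left(-27 + 108 l\right)$
$u{\left(49 \right)} + D = 27 \cdot 49 \left(1 - 196\right) + 20304 = 27 \cdot 49 \left(-195\right) + 20304 = -257985 + 20304 = -237681$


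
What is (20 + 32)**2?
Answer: 2704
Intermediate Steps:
(20 + 32)**2 = 52**2 = 2704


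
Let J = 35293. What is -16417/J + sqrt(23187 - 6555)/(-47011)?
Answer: -16417/35293 - 6*sqrt(462)/47011 ≈ -0.46791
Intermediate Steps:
-16417/J + sqrt(23187 - 6555)/(-47011) = -16417/35293 + sqrt(23187 - 6555)/(-47011) = -16417*1/35293 + sqrt(16632)*(-1/47011) = -16417/35293 + (6*sqrt(462))*(-1/47011) = -16417/35293 - 6*sqrt(462)/47011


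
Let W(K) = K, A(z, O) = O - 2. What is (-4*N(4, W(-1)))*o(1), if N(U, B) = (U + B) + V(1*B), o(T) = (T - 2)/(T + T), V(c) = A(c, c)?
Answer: 0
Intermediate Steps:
A(z, O) = -2 + O
V(c) = -2 + c
o(T) = (-2 + T)/(2*T) (o(T) = (-2 + T)/((2*T)) = (-2 + T)*(1/(2*T)) = (-2 + T)/(2*T))
N(U, B) = -2 + U + 2*B (N(U, B) = (U + B) + (-2 + 1*B) = (B + U) + (-2 + B) = -2 + U + 2*B)
(-4*N(4, W(-1)))*o(1) = (-4*(-2 + 4 + 2*(-1)))*((½)*(-2 + 1)/1) = (-4*(-2 + 4 - 2))*((½)*1*(-1)) = -4*0*(-½) = 0*(-½) = 0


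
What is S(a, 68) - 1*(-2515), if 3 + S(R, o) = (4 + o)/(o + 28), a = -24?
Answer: 10051/4 ≈ 2512.8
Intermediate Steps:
S(R, o) = -3 + (4 + o)/(28 + o) (S(R, o) = -3 + (4 + o)/(o + 28) = -3 + (4 + o)/(28 + o))
S(a, 68) - 1*(-2515) = 2*(-40 - 1*68)/(28 + 68) - 1*(-2515) = 2*(-40 - 68)/96 + 2515 = 2*(1/96)*(-108) + 2515 = -9/4 + 2515 = 10051/4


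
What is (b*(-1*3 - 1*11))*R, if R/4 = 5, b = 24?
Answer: -6720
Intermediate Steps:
R = 20 (R = 4*5 = 20)
(b*(-1*3 - 1*11))*R = (24*(-1*3 - 1*11))*20 = (24*(-3 - 11))*20 = (24*(-14))*20 = -336*20 = -6720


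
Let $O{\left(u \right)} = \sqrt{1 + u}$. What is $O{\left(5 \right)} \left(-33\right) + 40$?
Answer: $40 - 33 \sqrt{6} \approx -40.833$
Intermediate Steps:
$O{\left(5 \right)} \left(-33\right) + 40 = \sqrt{1 + 5} \left(-33\right) + 40 = \sqrt{6} \left(-33\right) + 40 = - 33 \sqrt{6} + 40 = 40 - 33 \sqrt{6}$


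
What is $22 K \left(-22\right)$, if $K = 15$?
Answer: $-7260$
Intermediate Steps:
$22 K \left(-22\right) = 22 \cdot 15 \left(-22\right) = 330 \left(-22\right) = -7260$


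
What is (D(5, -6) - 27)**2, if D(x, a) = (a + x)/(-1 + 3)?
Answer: 3025/4 ≈ 756.25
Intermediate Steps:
D(x, a) = a/2 + x/2 (D(x, a) = (a + x)/2 = (a + x)*(1/2) = a/2 + x/2)
(D(5, -6) - 27)**2 = (((1/2)*(-6) + (1/2)*5) - 27)**2 = ((-3 + 5/2) - 27)**2 = (-1/2 - 27)**2 = (-55/2)**2 = 3025/4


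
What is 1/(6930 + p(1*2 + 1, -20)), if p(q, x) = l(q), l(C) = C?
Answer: 1/6933 ≈ 0.00014424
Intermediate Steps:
p(q, x) = q
1/(6930 + p(1*2 + 1, -20)) = 1/(6930 + (1*2 + 1)) = 1/(6930 + (2 + 1)) = 1/(6930 + 3) = 1/6933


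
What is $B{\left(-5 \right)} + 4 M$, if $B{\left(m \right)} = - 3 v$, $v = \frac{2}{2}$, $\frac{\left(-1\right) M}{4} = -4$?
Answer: $61$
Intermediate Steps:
$M = 16$ ($M = \left(-4\right) \left(-4\right) = 16$)
$v = 1$ ($v = 2 \cdot \frac{1}{2} = 1$)
$B{\left(m \right)} = -3$ ($B{\left(m \right)} = \left(-3\right) 1 = -3$)
$B{\left(-5 \right)} + 4 M = -3 + 4 \cdot 16 = -3 + 64 = 61$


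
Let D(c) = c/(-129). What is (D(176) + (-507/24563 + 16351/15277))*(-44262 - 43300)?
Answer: 1333810662304660/48407114679 ≈ 27554.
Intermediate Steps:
D(c) = -c/129 (D(c) = c*(-1/129) = -c/129)
(D(176) + (-507/24563 + 16351/15277))*(-44262 - 43300) = (-1/129*176 + (-507/24563 + 16351/15277))*(-44262 - 43300) = (-176/129 + (-507*1/24563 + 16351*(1/15277)))*(-87562) = (-176/129 + (-507/24563 + 16351/15277))*(-87562) = (-176/129 + 393884174/375248951)*(-87562) = -15232756930/48407114679*(-87562) = 1333810662304660/48407114679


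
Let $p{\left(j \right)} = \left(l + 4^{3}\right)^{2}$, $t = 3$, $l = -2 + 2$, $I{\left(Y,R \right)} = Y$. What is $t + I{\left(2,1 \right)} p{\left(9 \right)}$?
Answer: $8195$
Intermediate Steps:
$l = 0$
$p{\left(j \right)} = 4096$ ($p{\left(j \right)} = \left(0 + 4^{3}\right)^{2} = \left(0 + 64\right)^{2} = 64^{2} = 4096$)
$t + I{\left(2,1 \right)} p{\left(9 \right)} = 3 + 2 \cdot 4096 = 3 + 8192 = 8195$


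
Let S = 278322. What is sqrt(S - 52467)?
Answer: 3*sqrt(25095) ≈ 475.24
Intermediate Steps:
sqrt(S - 52467) = sqrt(278322 - 52467) = sqrt(225855) = 3*sqrt(25095)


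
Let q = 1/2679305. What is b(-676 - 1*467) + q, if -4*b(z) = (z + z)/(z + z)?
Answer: -2679301/10717220 ≈ -0.25000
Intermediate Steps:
q = 1/2679305 ≈ 3.7323e-7
b(z) = -¼ (b(z) = -(z + z)/(4*(z + z)) = -2*z/(4*(2*z)) = -2*z*1/(2*z)/4 = -¼*1 = -¼)
b(-676 - 1*467) + q = -¼ + 1/2679305 = -2679301/10717220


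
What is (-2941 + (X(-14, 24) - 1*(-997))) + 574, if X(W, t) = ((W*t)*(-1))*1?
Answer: -1034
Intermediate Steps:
X(W, t) = -W*t (X(W, t) = -W*t*1 = -W*t)
(-2941 + (X(-14, 24) - 1*(-997))) + 574 = (-2941 + (-1*(-14)*24 - 1*(-997))) + 574 = (-2941 + (336 + 997)) + 574 = (-2941 + 1333) + 574 = -1608 + 574 = -1034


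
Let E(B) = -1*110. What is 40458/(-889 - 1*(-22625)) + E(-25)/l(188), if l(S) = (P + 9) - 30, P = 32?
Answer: -8041/988 ≈ -8.1387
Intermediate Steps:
l(S) = 11 (l(S) = (32 + 9) - 30 = 41 - 30 = 11)
E(B) = -110
40458/(-889 - 1*(-22625)) + E(-25)/l(188) = 40458/(-889 - 1*(-22625)) - 110/11 = 40458/(-889 + 22625) - 110*1/11 = 40458/21736 - 10 = 40458*(1/21736) - 10 = 1839/988 - 10 = -8041/988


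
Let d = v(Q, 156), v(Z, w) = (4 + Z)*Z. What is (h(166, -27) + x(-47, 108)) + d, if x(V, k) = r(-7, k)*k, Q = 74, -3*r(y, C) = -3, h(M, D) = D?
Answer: 5853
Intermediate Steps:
r(y, C) = 1 (r(y, C) = -⅓*(-3) = 1)
v(Z, w) = Z*(4 + Z)
d = 5772 (d = 74*(4 + 74) = 74*78 = 5772)
x(V, k) = k (x(V, k) = 1*k = k)
(h(166, -27) + x(-47, 108)) + d = (-27 + 108) + 5772 = 81 + 5772 = 5853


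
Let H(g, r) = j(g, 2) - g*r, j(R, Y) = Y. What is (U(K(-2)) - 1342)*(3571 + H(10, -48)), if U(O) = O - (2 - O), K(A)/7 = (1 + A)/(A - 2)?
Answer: -10866093/2 ≈ -5.4330e+6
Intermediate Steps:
H(g, r) = 2 - g*r
K(A) = 7*(1 + A)/(-2 + A) (K(A) = 7*((1 + A)/(A - 2)) = 7*((1 + A)/(-2 + A)) = 7*(1 + A)/(-2 + A))
U(O) = -2 + 2*O (U(O) = O + (-2 + O) = -2 + 2*O)
(U(K(-2)) - 1342)*(3571 + H(10, -48)) = ((-2 + 2*(7*(1 - 2)/(-2 - 2))) - 1342)*(3571 + (2 - 1*10*(-48))) = ((-2 + 2*(7*(-1)/(-4))) - 1342)*(3571 + (2 + 480)) = ((-2 + 2*(7*(-¼)*(-1))) - 1342)*(3571 + 482) = ((-2 + 2*(7/4)) - 1342)*4053 = ((-2 + 7/2) - 1342)*4053 = (3/2 - 1342)*4053 = -2681/2*4053 = -10866093/2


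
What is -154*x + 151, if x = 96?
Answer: -14633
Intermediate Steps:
-154*x + 151 = -154*96 + 151 = -14784 + 151 = -14633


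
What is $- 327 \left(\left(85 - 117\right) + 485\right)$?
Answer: $-148131$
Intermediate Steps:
$- 327 \left(\left(85 - 117\right) + 485\right) = - 327 \left(-32 + 485\right) = \left(-327\right) 453 = -148131$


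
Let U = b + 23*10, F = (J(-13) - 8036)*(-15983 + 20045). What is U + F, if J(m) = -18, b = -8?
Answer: -32715126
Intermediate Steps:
F = -32715348 (F = (-18 - 8036)*(-15983 + 20045) = -8054*4062 = -32715348)
U = 222 (U = -8 + 23*10 = -8 + 230 = 222)
U + F = 222 - 32715348 = -32715126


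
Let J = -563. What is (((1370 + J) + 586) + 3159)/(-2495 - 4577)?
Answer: -569/884 ≈ -0.64367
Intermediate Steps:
(((1370 + J) + 586) + 3159)/(-2495 - 4577) = (((1370 - 563) + 586) + 3159)/(-2495 - 4577) = ((807 + 586) + 3159)/(-7072) = (1393 + 3159)*(-1/7072) = 4552*(-1/7072) = -569/884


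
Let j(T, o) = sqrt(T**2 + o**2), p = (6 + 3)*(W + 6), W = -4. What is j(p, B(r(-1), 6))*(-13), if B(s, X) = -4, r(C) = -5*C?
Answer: -26*sqrt(85) ≈ -239.71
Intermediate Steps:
p = 18 (p = (6 + 3)*(-4 + 6) = 9*2 = 18)
j(p, B(r(-1), 6))*(-13) = sqrt(18**2 + (-4)**2)*(-13) = sqrt(324 + 16)*(-13) = sqrt(340)*(-13) = (2*sqrt(85))*(-13) = -26*sqrt(85)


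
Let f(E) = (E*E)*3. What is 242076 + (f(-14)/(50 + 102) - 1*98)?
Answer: 9195311/38 ≈ 2.4198e+5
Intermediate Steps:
f(E) = 3*E² (f(E) = E²*3 = 3*E²)
242076 + (f(-14)/(50 + 102) - 1*98) = 242076 + ((3*(-14)²)/(50 + 102) - 1*98) = 242076 + ((3*196)/152 - 98) = 242076 + ((1/152)*588 - 98) = 242076 + (147/38 - 98) = 242076 - 3577/38 = 9195311/38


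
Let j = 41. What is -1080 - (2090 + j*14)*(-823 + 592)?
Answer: 614304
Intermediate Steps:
-1080 - (2090 + j*14)*(-823 + 592) = -1080 - (2090 + 41*14)*(-823 + 592) = -1080 - (2090 + 574)*(-231) = -1080 - 2664*(-231) = -1080 - 1*(-615384) = -1080 + 615384 = 614304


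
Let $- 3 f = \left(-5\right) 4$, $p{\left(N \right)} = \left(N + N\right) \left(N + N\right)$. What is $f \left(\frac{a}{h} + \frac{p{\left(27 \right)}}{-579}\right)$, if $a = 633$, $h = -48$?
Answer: $- \frac{281375}{2316} \approx -121.49$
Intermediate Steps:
$p{\left(N \right)} = 4 N^{2}$ ($p{\left(N \right)} = 2 N 2 N = 4 N^{2}$)
$f = \frac{20}{3}$ ($f = - \frac{\left(-5\right) 4}{3} = \left(- \frac{1}{3}\right) \left(-20\right) = \frac{20}{3} \approx 6.6667$)
$f \left(\frac{a}{h} + \frac{p{\left(27 \right)}}{-579}\right) = \frac{20 \left(\frac{633}{-48} + \frac{4 \cdot 27^{2}}{-579}\right)}{3} = \frac{20 \left(633 \left(- \frac{1}{48}\right) + 4 \cdot 729 \left(- \frac{1}{579}\right)\right)}{3} = \frac{20 \left(- \frac{211}{16} + 2916 \left(- \frac{1}{579}\right)\right)}{3} = \frac{20 \left(- \frac{211}{16} - \frac{972}{193}\right)}{3} = \frac{20}{3} \left(- \frac{56275}{3088}\right) = - \frac{281375}{2316}$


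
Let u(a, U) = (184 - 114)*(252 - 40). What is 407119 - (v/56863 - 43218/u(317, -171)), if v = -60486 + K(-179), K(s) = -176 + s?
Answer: 24539248186361/60274780 ≈ 4.0712e+5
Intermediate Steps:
u(a, U) = 14840 (u(a, U) = 70*212 = 14840)
v = -60841 (v = -60486 + (-176 - 179) = -60486 - 355 = -60841)
407119 - (v/56863 - 43218/u(317, -171)) = 407119 - (-60841/56863 - 43218/14840) = 407119 - (-60841*1/56863 - 43218*1/14840) = 407119 - (-60841/56863 - 3087/1060) = 407119 - 1*(-240027541/60274780) = 407119 + 240027541/60274780 = 24539248186361/60274780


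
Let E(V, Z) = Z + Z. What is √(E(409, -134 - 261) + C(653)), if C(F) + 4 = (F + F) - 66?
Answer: √446 ≈ 21.119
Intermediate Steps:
E(V, Z) = 2*Z
C(F) = -70 + 2*F (C(F) = -4 + ((F + F) - 66) = -4 + (2*F - 66) = -4 + (-66 + 2*F) = -70 + 2*F)
√(E(409, -134 - 261) + C(653)) = √(2*(-134 - 261) + (-70 + 2*653)) = √(2*(-395) + (-70 + 1306)) = √(-790 + 1236) = √446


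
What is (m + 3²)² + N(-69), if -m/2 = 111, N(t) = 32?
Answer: 45401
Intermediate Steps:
m = -222 (m = -2*111 = -222)
(m + 3²)² + N(-69) = (-222 + 3²)² + 32 = (-222 + 9)² + 32 = (-213)² + 32 = 45369 + 32 = 45401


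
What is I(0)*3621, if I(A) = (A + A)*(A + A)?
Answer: 0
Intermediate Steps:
I(A) = 4*A² (I(A) = (2*A)*(2*A) = 4*A²)
I(0)*3621 = (4*0²)*3621 = (4*0)*3621 = 0*3621 = 0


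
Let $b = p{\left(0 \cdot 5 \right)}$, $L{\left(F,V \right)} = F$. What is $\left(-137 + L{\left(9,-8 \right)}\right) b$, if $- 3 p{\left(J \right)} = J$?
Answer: $0$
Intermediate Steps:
$p{\left(J \right)} = - \frac{J}{3}$
$b = 0$ ($b = - \frac{0 \cdot 5}{3} = \left(- \frac{1}{3}\right) 0 = 0$)
$\left(-137 + L{\left(9,-8 \right)}\right) b = \left(-137 + 9\right) 0 = \left(-128\right) 0 = 0$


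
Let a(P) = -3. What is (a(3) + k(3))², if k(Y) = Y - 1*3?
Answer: 9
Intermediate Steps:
k(Y) = -3 + Y (k(Y) = Y - 3 = -3 + Y)
(a(3) + k(3))² = (-3 + (-3 + 3))² = (-3 + 0)² = (-3)² = 9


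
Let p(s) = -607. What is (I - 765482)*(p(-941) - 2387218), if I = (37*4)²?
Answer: 1775534137850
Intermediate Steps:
I = 21904 (I = 148² = 21904)
(I - 765482)*(p(-941) - 2387218) = (21904 - 765482)*(-607 - 2387218) = -743578*(-2387825) = 1775534137850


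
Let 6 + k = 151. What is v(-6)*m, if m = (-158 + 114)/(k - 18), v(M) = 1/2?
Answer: -22/127 ≈ -0.17323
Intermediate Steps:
k = 145 (k = -6 + 151 = 145)
v(M) = ½ (v(M) = 1*(½) = ½)
m = -44/127 (m = (-158 + 114)/(145 - 18) = -44/127 ≈ -0.34646)
v(-6)*m = (½)*(-44/127) = -22/127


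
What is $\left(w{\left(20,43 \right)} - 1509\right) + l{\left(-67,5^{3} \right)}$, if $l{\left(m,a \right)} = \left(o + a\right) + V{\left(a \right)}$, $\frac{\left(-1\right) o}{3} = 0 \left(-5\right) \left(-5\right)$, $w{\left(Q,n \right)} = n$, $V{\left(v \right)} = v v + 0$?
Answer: $14284$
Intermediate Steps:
$V{\left(v \right)} = v^{2}$ ($V{\left(v \right)} = v^{2} + 0 = v^{2}$)
$o = 0$ ($o = - 3 \cdot 0 \left(-5\right) \left(-5\right) = - 3 \cdot 0 \left(-5\right) = \left(-3\right) 0 = 0$)
$l{\left(m,a \right)} = a + a^{2}$ ($l{\left(m,a \right)} = \left(0 + a\right) + a^{2} = a + a^{2}$)
$\left(w{\left(20,43 \right)} - 1509\right) + l{\left(-67,5^{3} \right)} = \left(43 - 1509\right) + 5^{3} \left(1 + 5^{3}\right) = -1466 + 125 \left(1 + 125\right) = -1466 + 125 \cdot 126 = -1466 + 15750 = 14284$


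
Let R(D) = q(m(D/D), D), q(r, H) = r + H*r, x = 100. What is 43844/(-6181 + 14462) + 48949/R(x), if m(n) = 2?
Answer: 414203157/1672762 ≈ 247.62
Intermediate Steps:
R(D) = 2 + 2*D (R(D) = 2*(1 + D) = 2 + 2*D)
43844/(-6181 + 14462) + 48949/R(x) = 43844/(-6181 + 14462) + 48949/(2 + 2*100) = 43844/8281 + 48949/(2 + 200) = 43844*(1/8281) + 48949/202 = 43844/8281 + 48949*(1/202) = 43844/8281 + 48949/202 = 414203157/1672762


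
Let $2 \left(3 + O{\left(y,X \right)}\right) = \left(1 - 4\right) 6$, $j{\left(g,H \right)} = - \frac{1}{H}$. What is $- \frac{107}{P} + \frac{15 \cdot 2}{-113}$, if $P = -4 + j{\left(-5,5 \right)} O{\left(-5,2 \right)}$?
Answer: $\frac{60215}{904} \approx 66.609$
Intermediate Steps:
$O{\left(y,X \right)} = -12$ ($O{\left(y,X \right)} = -3 + \frac{\left(1 - 4\right) 6}{2} = -3 + \frac{\left(-3\right) 6}{2} = -3 + \frac{1}{2} \left(-18\right) = -3 - 9 = -12$)
$P = - \frac{8}{5}$ ($P = -4 + - \frac{1}{5} \left(-12\right) = -4 + \left(-1\right) \frac{1}{5} \left(-12\right) = -4 - - \frac{12}{5} = -4 + \frac{12}{5} = - \frac{8}{5} \approx -1.6$)
$- \frac{107}{P} + \frac{15 \cdot 2}{-113} = - \frac{107}{- \frac{8}{5}} + \frac{15 \cdot 2}{-113} = \left(-107\right) \left(- \frac{5}{8}\right) + 30 \left(- \frac{1}{113}\right) = \frac{535}{8} - \frac{30}{113} = \frac{60215}{904}$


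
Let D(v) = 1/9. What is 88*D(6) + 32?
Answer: 376/9 ≈ 41.778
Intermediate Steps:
D(v) = ⅑
88*D(6) + 32 = 88*(⅑) + 32 = 88/9 + 32 = 376/9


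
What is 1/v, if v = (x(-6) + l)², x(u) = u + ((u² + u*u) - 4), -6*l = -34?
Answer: 9/41209 ≈ 0.00021840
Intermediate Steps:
l = 17/3 (l = -⅙*(-34) = 17/3 ≈ 5.6667)
x(u) = -4 + u + 2*u² (x(u) = u + ((u² + u²) - 4) = u + (2*u² - 4) = u + (-4 + 2*u²) = -4 + u + 2*u²)
v = 41209/9 (v = ((-4 - 6 + 2*(-6)²) + 17/3)² = ((-4 - 6 + 2*36) + 17/3)² = ((-4 - 6 + 72) + 17/3)² = (62 + 17/3)² = (203/3)² = 41209/9 ≈ 4578.8)
1/v = 1/(41209/9) = 9/41209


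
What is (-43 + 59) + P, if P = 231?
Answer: 247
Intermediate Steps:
(-43 + 59) + P = (-43 + 59) + 231 = 16 + 231 = 247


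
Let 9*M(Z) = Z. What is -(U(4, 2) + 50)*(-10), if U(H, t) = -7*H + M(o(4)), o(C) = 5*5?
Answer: 2230/9 ≈ 247.78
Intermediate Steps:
o(C) = 25
M(Z) = Z/9
U(H, t) = 25/9 - 7*H (U(H, t) = -7*H + (⅑)*25 = -7*H + 25/9 = 25/9 - 7*H)
-(U(4, 2) + 50)*(-10) = -((25/9 - 7*4) + 50)*(-10) = -((25/9 - 28) + 50)*(-10) = -(-227/9 + 50)*(-10) = -223*(-10)/9 = -1*(-2230/9) = 2230/9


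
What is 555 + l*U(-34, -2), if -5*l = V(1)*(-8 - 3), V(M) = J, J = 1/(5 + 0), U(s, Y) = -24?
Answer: 13611/25 ≈ 544.44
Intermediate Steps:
J = ⅕ (J = 1/5 = ⅕ ≈ 0.20000)
V(M) = ⅕
l = 11/25 (l = -(-8 - 3)/25 = -(-11)/25 = -⅕*(-11/5) = 11/25 ≈ 0.44000)
555 + l*U(-34, -2) = 555 + (11/25)*(-24) = 555 - 264/25 = 13611/25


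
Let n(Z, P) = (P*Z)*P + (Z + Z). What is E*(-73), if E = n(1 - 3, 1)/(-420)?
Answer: -73/70 ≈ -1.0429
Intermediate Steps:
n(Z, P) = 2*Z + Z*P**2 (n(Z, P) = Z*P**2 + 2*Z = 2*Z + Z*P**2)
E = 1/70 (E = ((1 - 3)*(2 + 1**2))/(-420) = -2*(2 + 1)*(-1/420) = -2*3*(-1/420) = -6*(-1/420) = 1/70 ≈ 0.014286)
E*(-73) = (1/70)*(-73) = -73/70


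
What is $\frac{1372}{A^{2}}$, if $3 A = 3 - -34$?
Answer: $\frac{12348}{1369} \approx 9.0197$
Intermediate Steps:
$A = \frac{37}{3}$ ($A = \frac{3 - -34}{3} = \frac{3 + 34}{3} = \frac{1}{3} \cdot 37 = \frac{37}{3} \approx 12.333$)
$\frac{1372}{A^{2}} = \frac{1372}{\left(\frac{37}{3}\right)^{2}} = \frac{1372}{\frac{1369}{9}} = 1372 \cdot \frac{9}{1369} = \frac{12348}{1369}$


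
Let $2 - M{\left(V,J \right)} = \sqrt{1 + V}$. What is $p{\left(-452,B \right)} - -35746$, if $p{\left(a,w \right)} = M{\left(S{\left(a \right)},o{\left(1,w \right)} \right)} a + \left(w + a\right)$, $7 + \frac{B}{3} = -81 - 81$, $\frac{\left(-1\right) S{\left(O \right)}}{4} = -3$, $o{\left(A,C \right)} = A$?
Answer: $33883 + 452 \sqrt{13} \approx 35513.0$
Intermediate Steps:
$S{\left(O \right)} = 12$ ($S{\left(O \right)} = \left(-4\right) \left(-3\right) = 12$)
$M{\left(V,J \right)} = 2 - \sqrt{1 + V}$
$B = -507$ ($B = -21 + 3 \left(-81 - 81\right) = -21 + 3 \left(-162\right) = -21 - 486 = -507$)
$p{\left(a,w \right)} = a + w + a \left(2 - \sqrt{13}\right)$ ($p{\left(a,w \right)} = \left(2 - \sqrt{1 + 12}\right) a + \left(w + a\right) = \left(2 - \sqrt{13}\right) a + \left(a + w\right) = a \left(2 - \sqrt{13}\right) + \left(a + w\right) = a + w + a \left(2 - \sqrt{13}\right)$)
$p{\left(-452,B \right)} - -35746 = \left(-452 - 507 - 452 \left(2 - \sqrt{13}\right)\right) - -35746 = \left(-452 - 507 - \left(904 - 452 \sqrt{13}\right)\right) + 35746 = \left(-1863 + 452 \sqrt{13}\right) + 35746 = 33883 + 452 \sqrt{13}$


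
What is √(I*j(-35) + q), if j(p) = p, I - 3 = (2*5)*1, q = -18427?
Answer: 3*I*√2098 ≈ 137.41*I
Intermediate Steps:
I = 13 (I = 3 + (2*5)*1 = 3 + 10*1 = 3 + 10 = 13)
√(I*j(-35) + q) = √(13*(-35) - 18427) = √(-455 - 18427) = √(-18882) = 3*I*√2098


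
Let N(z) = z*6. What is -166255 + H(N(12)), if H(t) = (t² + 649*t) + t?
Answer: -114271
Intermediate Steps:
N(z) = 6*z
H(t) = t² + 650*t
-166255 + H(N(12)) = -166255 + (6*12)*(650 + 6*12) = -166255 + 72*(650 + 72) = -166255 + 72*722 = -166255 + 51984 = -114271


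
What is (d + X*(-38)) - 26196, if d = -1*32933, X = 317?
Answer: -71175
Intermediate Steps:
d = -32933
(d + X*(-38)) - 26196 = (-32933 + 317*(-38)) - 26196 = (-32933 - 12046) - 26196 = -44979 - 26196 = -71175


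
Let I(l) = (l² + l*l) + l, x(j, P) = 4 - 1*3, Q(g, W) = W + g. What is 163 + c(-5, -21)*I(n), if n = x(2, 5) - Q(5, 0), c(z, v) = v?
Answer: -425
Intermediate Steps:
x(j, P) = 1 (x(j, P) = 4 - 3 = 1)
n = -4 (n = 1 - (0 + 5) = 1 - 1*5 = 1 - 5 = -4)
I(l) = l + 2*l² (I(l) = (l² + l²) + l = 2*l² + l = l + 2*l²)
163 + c(-5, -21)*I(n) = 163 - (-84)*(1 + 2*(-4)) = 163 - (-84)*(1 - 8) = 163 - (-84)*(-7) = 163 - 21*28 = 163 - 588 = -425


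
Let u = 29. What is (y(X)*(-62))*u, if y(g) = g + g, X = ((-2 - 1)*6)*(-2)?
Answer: -129456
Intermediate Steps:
X = 36 (X = -3*6*(-2) = -18*(-2) = 36)
y(g) = 2*g
(y(X)*(-62))*u = ((2*36)*(-62))*29 = (72*(-62))*29 = -4464*29 = -129456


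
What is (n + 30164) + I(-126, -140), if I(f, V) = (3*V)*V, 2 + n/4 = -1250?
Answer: 83956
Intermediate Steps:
n = -5008 (n = -8 + 4*(-1250) = -8 - 5000 = -5008)
I(f, V) = 3*V²
(n + 30164) + I(-126, -140) = (-5008 + 30164) + 3*(-140)² = 25156 + 3*19600 = 25156 + 58800 = 83956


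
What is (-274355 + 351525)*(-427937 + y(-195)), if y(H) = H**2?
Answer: -30089509040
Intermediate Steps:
(-274355 + 351525)*(-427937 + y(-195)) = (-274355 + 351525)*(-427937 + (-195)**2) = 77170*(-427937 + 38025) = 77170*(-389912) = -30089509040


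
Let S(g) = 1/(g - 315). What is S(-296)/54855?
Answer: -1/33516405 ≈ -2.9836e-8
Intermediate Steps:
S(g) = 1/(-315 + g)
S(-296)/54855 = 1/(-315 - 296*54855) = (1/54855)/(-611) = -1/611*1/54855 = -1/33516405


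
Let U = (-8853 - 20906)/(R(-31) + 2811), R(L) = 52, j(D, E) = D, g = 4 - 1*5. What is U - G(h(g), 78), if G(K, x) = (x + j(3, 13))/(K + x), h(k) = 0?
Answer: -851035/74438 ≈ -11.433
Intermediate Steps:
g = -1 (g = 4 - 5 = -1)
U = -29759/2863 (U = (-8853 - 20906)/(52 + 2811) = -29759/2863 ≈ -10.394)
G(K, x) = (3 + x)/(K + x) (G(K, x) = (x + 3)/(K + x) = (3 + x)/(K + x))
U - G(h(g), 78) = -29759/2863 - (3 + 78)/(0 + 78) = -29759/2863 - 81/78 = -29759/2863 - 1*27/26 = -29759/2863 - 27/26 = -851035/74438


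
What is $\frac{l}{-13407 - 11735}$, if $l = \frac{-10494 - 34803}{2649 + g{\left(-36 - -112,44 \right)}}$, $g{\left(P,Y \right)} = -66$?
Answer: $\frac{719}{1030822} \approx 0.0006975$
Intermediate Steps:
$l = - \frac{719}{41}$ ($l = \frac{-10494 - 34803}{2649 - 66} = - \frac{45297}{2583} = \left(-45297\right) \frac{1}{2583} = - \frac{719}{41} \approx -17.537$)
$\frac{l}{-13407 - 11735} = - \frac{719}{41 \left(-13407 - 11735\right)} = - \frac{719}{41 \left(-25142\right)} = \left(- \frac{719}{41}\right) \left(- \frac{1}{25142}\right) = \frac{719}{1030822}$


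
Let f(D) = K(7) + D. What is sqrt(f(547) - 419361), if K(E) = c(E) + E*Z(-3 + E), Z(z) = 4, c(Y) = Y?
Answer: 3*I*sqrt(46531) ≈ 647.13*I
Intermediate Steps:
K(E) = 5*E (K(E) = E + E*4 = E + 4*E = 5*E)
f(D) = 35 + D (f(D) = 5*7 + D = 35 + D)
sqrt(f(547) - 419361) = sqrt((35 + 547) - 419361) = sqrt(582 - 419361) = sqrt(-418779) = 3*I*sqrt(46531)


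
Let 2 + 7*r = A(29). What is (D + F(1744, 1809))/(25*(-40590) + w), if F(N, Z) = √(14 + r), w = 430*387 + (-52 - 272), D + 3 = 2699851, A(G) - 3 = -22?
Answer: -337481/106083 - √11/848664 ≈ -3.1813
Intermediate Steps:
A(G) = -19 (A(G) = 3 - 22 = -19)
r = -3 (r = -2/7 + (⅐)*(-19) = -2/7 - 19/7 = -3)
D = 2699848 (D = -3 + 2699851 = 2699848)
w = 166086 (w = 166410 - 324 = 166086)
F(N, Z) = √11 (F(N, Z) = √(14 - 3) = √11)
(D + F(1744, 1809))/(25*(-40590) + w) = (2699848 + √11)/(25*(-40590) + 166086) = (2699848 + √11)/(-1014750 + 166086) = (2699848 + √11)/(-848664) = (2699848 + √11)*(-1/848664) = -337481/106083 - √11/848664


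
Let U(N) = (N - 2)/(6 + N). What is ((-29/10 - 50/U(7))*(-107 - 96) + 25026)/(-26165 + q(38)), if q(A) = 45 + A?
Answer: -19261/9660 ≈ -1.9939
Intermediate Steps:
U(N) = (-2 + N)/(6 + N)
((-29/10 - 50/U(7))*(-107 - 96) + 25026)/(-26165 + q(38)) = ((-29/10 - 50*(6 + 7)/(-2 + 7))*(-107 - 96) + 25026)/(-26165 + (45 + 38)) = ((-29*⅒ - 50/(5/13))*(-203) + 25026)/(-26165 + 83) = ((-29/10 - 50/((1/13)*5))*(-203) + 25026)/(-26082) = ((-29/10 - 50/5/13)*(-203) + 25026)*(-1/26082) = ((-29/10 - 50*13/5)*(-203) + 25026)*(-1/26082) = ((-29/10 - 130)*(-203) + 25026)*(-1/26082) = (-1329/10*(-203) + 25026)*(-1/26082) = (269787/10 + 25026)*(-1/26082) = (520047/10)*(-1/26082) = -19261/9660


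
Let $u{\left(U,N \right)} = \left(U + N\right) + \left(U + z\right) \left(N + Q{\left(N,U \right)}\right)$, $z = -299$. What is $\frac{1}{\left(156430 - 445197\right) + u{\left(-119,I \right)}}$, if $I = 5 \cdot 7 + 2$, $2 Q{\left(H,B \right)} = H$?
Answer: $- \frac{1}{312048} \approx -3.2046 \cdot 10^{-6}$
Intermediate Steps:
$Q{\left(H,B \right)} = \frac{H}{2}$
$I = 37$ ($I = 35 + 2 = 37$)
$u{\left(U,N \right)} = N + U + \frac{3 N \left(-299 + U\right)}{2}$ ($u{\left(U,N \right)} = \left(U + N\right) + \left(U - 299\right) \left(N + \frac{N}{2}\right) = \left(N + U\right) + \left(-299 + U\right) \frac{3 N}{2} = \left(N + U\right) + \frac{3 N \left(-299 + U\right)}{2} = N + U + \frac{3 N \left(-299 + U\right)}{2}$)
$\frac{1}{\left(156430 - 445197\right) + u{\left(-119,I \right)}} = \frac{1}{\left(156430 - 445197\right) - \left(\frac{33353}{2} + \frac{13209}{2}\right)} = \frac{1}{-288767 - 23281} = \frac{1}{-312048} = - \frac{1}{312048}$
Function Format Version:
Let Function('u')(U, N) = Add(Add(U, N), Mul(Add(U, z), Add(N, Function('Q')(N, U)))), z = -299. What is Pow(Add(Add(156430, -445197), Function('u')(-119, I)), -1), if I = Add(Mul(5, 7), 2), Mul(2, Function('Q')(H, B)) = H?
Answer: Rational(-1, 312048) ≈ -3.2046e-6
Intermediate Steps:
Function('Q')(H, B) = Mul(Rational(1, 2), H)
I = 37 (I = Add(35, 2) = 37)
Function('u')(U, N) = Add(N, U, Mul(Rational(3, 2), N, Add(-299, U))) (Function('u')(U, N) = Add(Add(U, N), Mul(Add(U, -299), Add(N, Mul(Rational(1, 2), N)))) = Add(Add(N, U), Mul(Add(-299, U), Mul(Rational(3, 2), N))) = Add(Add(N, U), Mul(Rational(3, 2), N, Add(-299, U))) = Add(N, U, Mul(Rational(3, 2), N, Add(-299, U))))
Pow(Add(Add(156430, -445197), Function('u')(-119, I)), -1) = Pow(Add(Add(156430, -445197), Add(-119, Mul(Rational(-895, 2), 37), Mul(Rational(3, 2), 37, -119))), -1) = Pow(Add(-288767, Add(-119, Rational(-33115, 2), Rational(-13209, 2))), -1) = Pow(Add(-288767, -23281), -1) = Pow(-312048, -1) = Rational(-1, 312048)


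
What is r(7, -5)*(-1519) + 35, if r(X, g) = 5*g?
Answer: 38010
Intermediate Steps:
r(7, -5)*(-1519) + 35 = (5*(-5))*(-1519) + 35 = -25*(-1519) + 35 = 37975 + 35 = 38010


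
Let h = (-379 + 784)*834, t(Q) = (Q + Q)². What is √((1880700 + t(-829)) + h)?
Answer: √4967434 ≈ 2228.8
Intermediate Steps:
t(Q) = 4*Q² (t(Q) = (2*Q)² = 4*Q²)
h = 337770 (h = 405*834 = 337770)
√((1880700 + t(-829)) + h) = √((1880700 + 4*(-829)²) + 337770) = √((1880700 + 4*687241) + 337770) = √((1880700 + 2748964) + 337770) = √(4629664 + 337770) = √4967434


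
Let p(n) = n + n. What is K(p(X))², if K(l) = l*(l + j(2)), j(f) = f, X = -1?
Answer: 0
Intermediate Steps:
p(n) = 2*n
K(l) = l*(2 + l) (K(l) = l*(l + 2) = l*(2 + l))
K(p(X))² = ((2*(-1))*(2 + 2*(-1)))² = (-2*(2 - 2))² = (-2*0)² = 0² = 0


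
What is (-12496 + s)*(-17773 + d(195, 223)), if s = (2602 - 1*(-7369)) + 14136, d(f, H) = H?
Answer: -203773050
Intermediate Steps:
s = 24107 (s = (2602 + 7369) + 14136 = 9971 + 14136 = 24107)
(-12496 + s)*(-17773 + d(195, 223)) = (-12496 + 24107)*(-17773 + 223) = 11611*(-17550) = -203773050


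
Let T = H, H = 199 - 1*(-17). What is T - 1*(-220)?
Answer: 436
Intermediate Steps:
H = 216 (H = 199 + 17 = 216)
T = 216
T - 1*(-220) = 216 - 1*(-220) = 216 + 220 = 436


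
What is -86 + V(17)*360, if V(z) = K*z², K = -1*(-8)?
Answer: 832234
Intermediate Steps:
K = 8
V(z) = 8*z²
-86 + V(17)*360 = -86 + (8*17²)*360 = -86 + (8*289)*360 = -86 + 2312*360 = -86 + 832320 = 832234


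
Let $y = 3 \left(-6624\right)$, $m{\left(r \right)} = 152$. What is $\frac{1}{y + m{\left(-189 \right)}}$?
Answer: $- \frac{1}{19720} \approx -5.071 \cdot 10^{-5}$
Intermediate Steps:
$y = -19872$
$\frac{1}{y + m{\left(-189 \right)}} = \frac{1}{-19872 + 152} = \frac{1}{-19720} = - \frac{1}{19720}$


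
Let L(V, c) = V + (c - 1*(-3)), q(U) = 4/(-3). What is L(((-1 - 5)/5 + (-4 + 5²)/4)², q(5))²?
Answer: 470152489/1440000 ≈ 326.49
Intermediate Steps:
q(U) = -4/3 (q(U) = 4*(-⅓) = -4/3)
L(V, c) = 3 + V + c (L(V, c) = V + (c + 3) = V + (3 + c) = 3 + V + c)
L(((-1 - 5)/5 + (-4 + 5²)/4)², q(5))² = (3 + ((-1 - 5)/5 + (-4 + 5²)/4)² - 4/3)² = (3 + (-6*⅕ + (-4 + 25)*(¼))² - 4/3)² = (3 + (-6/5 + 21*(¼))² - 4/3)² = (3 + (-6/5 + 21/4)² - 4/3)² = (3 + (81/20)² - 4/3)² = (3 + 6561/400 - 4/3)² = (21683/1200)² = 470152489/1440000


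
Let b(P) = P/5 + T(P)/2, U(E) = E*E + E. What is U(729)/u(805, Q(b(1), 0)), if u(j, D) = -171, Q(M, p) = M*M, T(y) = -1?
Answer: -59130/19 ≈ -3112.1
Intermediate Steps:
U(E) = E + E² (U(E) = E² + E = E + E²)
b(P) = -½ + P/5 (b(P) = P/5 - 1/2 = P*(⅕) - 1*½ = P/5 - ½ = -½ + P/5)
Q(M, p) = M²
U(729)/u(805, Q(b(1), 0)) = (729*(1 + 729))/(-171) = (729*730)*(-1/171) = 532170*(-1/171) = -59130/19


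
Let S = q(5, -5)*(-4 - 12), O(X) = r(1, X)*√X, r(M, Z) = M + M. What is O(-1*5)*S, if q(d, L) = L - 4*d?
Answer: 800*I*√5 ≈ 1788.9*I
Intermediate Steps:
r(M, Z) = 2*M
O(X) = 2*√X (O(X) = (2*1)*√X = 2*√X)
S = 400 (S = (-5 - 4*5)*(-4 - 12) = (-5 - 20)*(-16) = -25*(-16) = 400)
O(-1*5)*S = (2*√(-1*5))*400 = (2*√(-5))*400 = (2*(I*√5))*400 = (2*I*√5)*400 = 800*I*√5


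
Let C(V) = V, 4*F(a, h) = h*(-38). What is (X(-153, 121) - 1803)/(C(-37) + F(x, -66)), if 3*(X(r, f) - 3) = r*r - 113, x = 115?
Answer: 8948/885 ≈ 10.111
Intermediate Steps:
F(a, h) = -19*h/2 (F(a, h) = (h*(-38))/4 = (-38*h)/4 = -19*h/2)
X(r, f) = -104/3 + r²/3 (X(r, f) = 3 + (r*r - 113)/3 = 3 + (r² - 113)/3 = 3 + (-113 + r²)/3 = 3 + (-113/3 + r²/3) = -104/3 + r²/3)
(X(-153, 121) - 1803)/(C(-37) + F(x, -66)) = ((-104/3 + (⅓)*(-153)²) - 1803)/(-37 - 19/2*(-66)) = ((-104/3 + (⅓)*23409) - 1803)/(-37 + 627) = ((-104/3 + 7803) - 1803)/590 = (23305/3 - 1803)*(1/590) = (17896/3)*(1/590) = 8948/885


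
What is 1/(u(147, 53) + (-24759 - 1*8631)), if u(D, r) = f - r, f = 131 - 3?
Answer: -1/33315 ≈ -3.0016e-5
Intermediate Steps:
f = 128
u(D, r) = 128 - r
1/(u(147, 53) + (-24759 - 1*8631)) = 1/((128 - 1*53) + (-24759 - 1*8631)) = 1/((128 - 53) + (-24759 - 8631)) = 1/(75 - 33390) = 1/(-33315) = -1/33315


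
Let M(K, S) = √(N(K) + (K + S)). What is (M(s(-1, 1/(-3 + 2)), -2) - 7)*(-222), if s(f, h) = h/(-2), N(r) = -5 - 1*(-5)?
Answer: 1554 - 111*I*√6 ≈ 1554.0 - 271.89*I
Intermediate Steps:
N(r) = 0 (N(r) = -5 + 5 = 0)
s(f, h) = -h/2 (s(f, h) = h*(-½) = -h/2)
M(K, S) = √(K + S) (M(K, S) = √(0 + (K + S)) = √(K + S))
(M(s(-1, 1/(-3 + 2)), -2) - 7)*(-222) = (√(-1/(2*(-3 + 2)) - 2) - 7)*(-222) = (√(-½/(-1) - 2) - 7)*(-222) = (√(-½*(-1) - 2) - 7)*(-222) = (√(½ - 2) - 7)*(-222) = (√(-3/2) - 7)*(-222) = (I*√6/2 - 7)*(-222) = (-7 + I*√6/2)*(-222) = 1554 - 111*I*√6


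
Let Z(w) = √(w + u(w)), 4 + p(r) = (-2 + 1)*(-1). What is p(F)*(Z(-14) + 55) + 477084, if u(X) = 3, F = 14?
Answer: 476919 - 3*I*√11 ≈ 4.7692e+5 - 9.9499*I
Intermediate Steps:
p(r) = -3 (p(r) = -4 + (-2 + 1)*(-1) = -4 - 1*(-1) = -4 + 1 = -3)
Z(w) = √(3 + w) (Z(w) = √(w + 3) = √(3 + w))
p(F)*(Z(-14) + 55) + 477084 = -3*(√(3 - 14) + 55) + 477084 = -3*(√(-11) + 55) + 477084 = -3*(I*√11 + 55) + 477084 = -3*(55 + I*√11) + 477084 = (-165 - 3*I*√11) + 477084 = 476919 - 3*I*√11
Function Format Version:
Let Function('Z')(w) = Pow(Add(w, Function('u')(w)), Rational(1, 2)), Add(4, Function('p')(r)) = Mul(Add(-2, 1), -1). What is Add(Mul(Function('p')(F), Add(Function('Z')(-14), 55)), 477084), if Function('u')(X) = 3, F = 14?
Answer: Add(476919, Mul(-3, I, Pow(11, Rational(1, 2)))) ≈ Add(4.7692e+5, Mul(-9.9499, I))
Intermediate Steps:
Function('p')(r) = -3 (Function('p')(r) = Add(-4, Mul(Add(-2, 1), -1)) = Add(-4, Mul(-1, -1)) = Add(-4, 1) = -3)
Function('Z')(w) = Pow(Add(3, w), Rational(1, 2)) (Function('Z')(w) = Pow(Add(w, 3), Rational(1, 2)) = Pow(Add(3, w), Rational(1, 2)))
Add(Mul(Function('p')(F), Add(Function('Z')(-14), 55)), 477084) = Add(Mul(-3, Add(Pow(Add(3, -14), Rational(1, 2)), 55)), 477084) = Add(Mul(-3, Add(Pow(-11, Rational(1, 2)), 55)), 477084) = Add(Mul(-3, Add(Mul(I, Pow(11, Rational(1, 2))), 55)), 477084) = Add(Mul(-3, Add(55, Mul(I, Pow(11, Rational(1, 2))))), 477084) = Add(Add(-165, Mul(-3, I, Pow(11, Rational(1, 2)))), 477084) = Add(476919, Mul(-3, I, Pow(11, Rational(1, 2))))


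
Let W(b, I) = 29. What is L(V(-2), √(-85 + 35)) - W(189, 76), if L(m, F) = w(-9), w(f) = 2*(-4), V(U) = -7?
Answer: -37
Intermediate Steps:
w(f) = -8
L(m, F) = -8
L(V(-2), √(-85 + 35)) - W(189, 76) = -8 - 1*29 = -8 - 29 = -37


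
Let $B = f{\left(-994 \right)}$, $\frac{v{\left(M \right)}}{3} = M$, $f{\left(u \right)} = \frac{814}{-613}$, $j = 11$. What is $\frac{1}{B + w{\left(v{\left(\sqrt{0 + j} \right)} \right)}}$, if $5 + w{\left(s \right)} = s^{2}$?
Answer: $\frac{613}{56808} \approx 0.010791$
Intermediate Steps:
$f{\left(u \right)} = - \frac{814}{613}$ ($f{\left(u \right)} = 814 \left(- \frac{1}{613}\right) = - \frac{814}{613}$)
$v{\left(M \right)} = 3 M$
$B = - \frac{814}{613} \approx -1.3279$
$w{\left(s \right)} = -5 + s^{2}$
$\frac{1}{B + w{\left(v{\left(\sqrt{0 + j} \right)} \right)}} = \frac{1}{- \frac{814}{613} - \left(5 - \left(3 \sqrt{0 + 11}\right)^{2}\right)} = \frac{1}{- \frac{814}{613} - \left(5 - \left(3 \sqrt{11}\right)^{2}\right)} = \frac{1}{- \frac{814}{613} + \left(-5 + 99\right)} = \frac{1}{- \frac{814}{613} + 94} = \frac{1}{\frac{56808}{613}} = \frac{613}{56808}$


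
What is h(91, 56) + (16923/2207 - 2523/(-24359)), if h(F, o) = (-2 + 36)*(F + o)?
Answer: 269111839992/53760313 ≈ 5005.8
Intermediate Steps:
h(F, o) = 34*F + 34*o (h(F, o) = 34*(F + o) = 34*F + 34*o)
h(91, 56) + (16923/2207 - 2523/(-24359)) = (34*91 + 34*56) + (16923/2207 - 2523/(-24359)) = (3094 + 1904) + (16923*(1/2207) - 2523*(-1/24359)) = 4998 + (16923/2207 + 2523/24359) = 4998 + 417795618/53760313 = 269111839992/53760313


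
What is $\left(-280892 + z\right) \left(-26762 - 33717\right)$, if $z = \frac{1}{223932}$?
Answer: $\frac{3804171879397297}{223932} \approx 1.6988 \cdot 10^{10}$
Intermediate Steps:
$z = \frac{1}{223932} \approx 4.4656 \cdot 10^{-6}$
$\left(-280892 + z\right) \left(-26762 - 33717\right) = \left(-280892 + \frac{1}{223932}\right) \left(-26762 - 33717\right) = \left(- \frac{62900707343}{223932}\right) \left(-60479\right) = \frac{3804171879397297}{223932}$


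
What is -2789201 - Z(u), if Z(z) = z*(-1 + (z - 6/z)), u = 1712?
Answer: -5718427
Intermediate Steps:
Z(z) = z*(-1 + z - 6/z) (Z(z) = z*(-1 + (z - 6/z)) = z*(-1 + z - 6/z))
-2789201 - Z(u) = -2789201 - (-6 + 1712**2 - 1*1712) = -2789201 - (-6 + 2930944 - 1712) = -2789201 - 1*2929226 = -2789201 - 2929226 = -5718427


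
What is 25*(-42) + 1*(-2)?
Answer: -1052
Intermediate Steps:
25*(-42) + 1*(-2) = -1050 - 2 = -1052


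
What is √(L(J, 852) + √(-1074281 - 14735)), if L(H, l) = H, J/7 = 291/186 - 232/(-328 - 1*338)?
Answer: √(634178594 + 94723848*I*√272254)/6882 ≈ 22.99 + 22.696*I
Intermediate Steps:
J = 276451/20646 (J = 7*(291/186 - 232/(-328 - 1*338)) = 7*(291*(1/186) - 232/(-328 - 338)) = 7*(97/62 - 232/(-666)) = 7*(97/62 - 232*(-1/666)) = 7*(97/62 + 116/333) = 7*(39493/20646) = 276451/20646 ≈ 13.390)
√(L(J, 852) + √(-1074281 - 14735)) = √(276451/20646 + √(-1074281 - 14735)) = √(276451/20646 + √(-1089016)) = √(276451/20646 + 2*I*√272254)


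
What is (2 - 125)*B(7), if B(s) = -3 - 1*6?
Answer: 1107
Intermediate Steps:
B(s) = -9 (B(s) = -3 - 6 = -9)
(2 - 125)*B(7) = (2 - 125)*(-9) = -123*(-9) = 1107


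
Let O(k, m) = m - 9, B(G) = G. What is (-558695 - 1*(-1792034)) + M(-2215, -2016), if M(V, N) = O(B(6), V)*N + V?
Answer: 5714708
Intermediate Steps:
O(k, m) = -9 + m
M(V, N) = V + N*(-9 + V) (M(V, N) = (-9 + V)*N + V = N*(-9 + V) + V = V + N*(-9 + V))
(-558695 - 1*(-1792034)) + M(-2215, -2016) = (-558695 - 1*(-1792034)) + (-2215 - 2016*(-9 - 2215)) = (-558695 + 1792034) + (-2215 - 2016*(-2224)) = 1233339 + (-2215 + 4483584) = 1233339 + 4481369 = 5714708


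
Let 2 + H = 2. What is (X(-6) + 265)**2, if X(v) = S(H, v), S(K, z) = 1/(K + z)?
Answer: 2524921/36 ≈ 70137.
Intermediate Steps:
H = 0 (H = -2 + 2 = 0)
X(v) = 1/v (X(v) = 1/(0 + v) = 1/v)
(X(-6) + 265)**2 = (1/(-6) + 265)**2 = (-1/6 + 265)**2 = (1589/6)**2 = 2524921/36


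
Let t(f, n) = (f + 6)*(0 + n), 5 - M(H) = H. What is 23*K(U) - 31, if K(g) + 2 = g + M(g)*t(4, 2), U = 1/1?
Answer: 1786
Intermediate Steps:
U = 1
M(H) = 5 - H
t(f, n) = n*(6 + f) (t(f, n) = (6 + f)*n = n*(6 + f))
K(g) = 98 - 19*g (K(g) = -2 + (g + (5 - g)*(2*(6 + 4))) = -2 + (g + (5 - g)*(2*10)) = -2 + (g + (5 - g)*20) = -2 + (g + (100 - 20*g)) = -2 + (100 - 19*g) = 98 - 19*g)
23*K(U) - 31 = 23*(98 - 19*1) - 31 = 23*(98 - 19) - 31 = 23*79 - 31 = 1817 - 31 = 1786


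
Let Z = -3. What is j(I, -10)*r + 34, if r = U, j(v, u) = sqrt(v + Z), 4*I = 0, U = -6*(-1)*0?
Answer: 34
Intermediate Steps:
U = 0 (U = 6*0 = 0)
I = 0 (I = (1/4)*0 = 0)
j(v, u) = sqrt(-3 + v) (j(v, u) = sqrt(v - 3) = sqrt(-3 + v))
r = 0
j(I, -10)*r + 34 = sqrt(-3 + 0)*0 + 34 = sqrt(-3)*0 + 34 = (I*sqrt(3))*0 + 34 = 0 + 34 = 34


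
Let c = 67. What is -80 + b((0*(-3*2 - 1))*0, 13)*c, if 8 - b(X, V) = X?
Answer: 456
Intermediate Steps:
b(X, V) = 8 - X
-80 + b((0*(-3*2 - 1))*0, 13)*c = -80 + (8 - 0*(-3*2 - 1)*0)*67 = -80 + (8 - 0*(-6 - 1)*0)*67 = -80 + (8 - 0*(-7)*0)*67 = -80 + (8 - 0*0)*67 = -80 + (8 - 1*0)*67 = -80 + (8 + 0)*67 = -80 + 8*67 = -80 + 536 = 456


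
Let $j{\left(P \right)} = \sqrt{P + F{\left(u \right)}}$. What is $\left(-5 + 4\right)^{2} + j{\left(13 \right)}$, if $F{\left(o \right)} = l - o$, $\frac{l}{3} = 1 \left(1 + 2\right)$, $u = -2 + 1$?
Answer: $1 + \sqrt{23} \approx 5.7958$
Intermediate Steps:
$u = -1$
$l = 9$ ($l = 3 \cdot 1 \left(1 + 2\right) = 3 \cdot 1 \cdot 3 = 3 \cdot 3 = 9$)
$F{\left(o \right)} = 9 - o$
$j{\left(P \right)} = \sqrt{10 + P}$ ($j{\left(P \right)} = \sqrt{P + \left(9 - -1\right)} = \sqrt{P + \left(9 + 1\right)} = \sqrt{P + 10} = \sqrt{10 + P}$)
$\left(-5 + 4\right)^{2} + j{\left(13 \right)} = \left(-5 + 4\right)^{2} + \sqrt{10 + 13} = \left(-1\right)^{2} + \sqrt{23} = 1 + \sqrt{23}$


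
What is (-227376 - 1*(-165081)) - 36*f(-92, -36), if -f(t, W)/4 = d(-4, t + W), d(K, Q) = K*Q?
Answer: 11433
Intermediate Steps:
f(t, W) = 16*W + 16*t (f(t, W) = -(-16)*(t + W) = -(-16)*(W + t) = -4*(-4*W - 4*t) = 16*W + 16*t)
(-227376 - 1*(-165081)) - 36*f(-92, -36) = (-227376 - 1*(-165081)) - 36*(16*(-36) + 16*(-92)) = (-227376 + 165081) - 36*(-576 - 1472) = -62295 - 36*(-2048) = -62295 + 73728 = 11433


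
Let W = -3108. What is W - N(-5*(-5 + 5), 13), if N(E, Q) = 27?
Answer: -3135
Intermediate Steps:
W - N(-5*(-5 + 5), 13) = -3108 - 1*27 = -3108 - 27 = -3135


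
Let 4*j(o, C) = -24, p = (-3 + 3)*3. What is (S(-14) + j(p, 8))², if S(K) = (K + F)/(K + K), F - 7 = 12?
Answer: 29929/784 ≈ 38.175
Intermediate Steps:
p = 0 (p = 0*3 = 0)
F = 19 (F = 7 + 12 = 19)
j(o, C) = -6 (j(o, C) = (¼)*(-24) = -6)
S(K) = (19 + K)/(2*K) (S(K) = (K + 19)/(K + K) = (19 + K)/((2*K)) = (19 + K)*(1/(2*K)) = (19 + K)/(2*K))
(S(-14) + j(p, 8))² = ((½)*(19 - 14)/(-14) - 6)² = ((½)*(-1/14)*5 - 6)² = (-5/28 - 6)² = (-173/28)² = 29929/784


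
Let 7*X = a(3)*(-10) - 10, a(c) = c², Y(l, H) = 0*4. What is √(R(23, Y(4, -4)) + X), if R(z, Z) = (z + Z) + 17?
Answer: 6*√35/7 ≈ 5.0709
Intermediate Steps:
Y(l, H) = 0
R(z, Z) = 17 + Z + z (R(z, Z) = (Z + z) + 17 = 17 + Z + z)
X = -100/7 (X = (3²*(-10) - 10)/7 = (9*(-10) - 10)/7 = (-90 - 10)/7 = (⅐)*(-100) = -100/7 ≈ -14.286)
√(R(23, Y(4, -4)) + X) = √((17 + 0 + 23) - 100/7) = √(40 - 100/7) = √(180/7) = 6*√35/7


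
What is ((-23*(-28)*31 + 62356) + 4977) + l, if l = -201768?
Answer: -114471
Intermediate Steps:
((-23*(-28)*31 + 62356) + 4977) + l = ((-23*(-28)*31 + 62356) + 4977) - 201768 = ((644*31 + 62356) + 4977) - 201768 = ((19964 + 62356) + 4977) - 201768 = (82320 + 4977) - 201768 = 87297 - 201768 = -114471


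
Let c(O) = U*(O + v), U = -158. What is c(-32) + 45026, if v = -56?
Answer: 58930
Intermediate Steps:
c(O) = 8848 - 158*O (c(O) = -158*(O - 56) = -158*(-56 + O) = 8848 - 158*O)
c(-32) + 45026 = (8848 - 158*(-32)) + 45026 = (8848 + 5056) + 45026 = 13904 + 45026 = 58930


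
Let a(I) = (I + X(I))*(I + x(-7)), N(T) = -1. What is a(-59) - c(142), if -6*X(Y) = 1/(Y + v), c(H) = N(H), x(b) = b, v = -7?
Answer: 23369/6 ≈ 3894.8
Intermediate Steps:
c(H) = -1
X(Y) = -1/(6*(-7 + Y)) (X(Y) = -1/(6*(Y - 7)) = -1/(6*(-7 + Y)))
a(I) = (-7 + I)*(I - 1/(-42 + 6*I)) (a(I) = (I - 1/(-42 + 6*I))*(I - 7) = (I - 1/(-42 + 6*I))*(-7 + I) = (-7 + I)*(I - 1/(-42 + 6*I)))
a(-59) - c(142) = (-⅙ + (-59)² - 7*(-59)) - 1*(-1) = (-⅙ + 3481 + 413) + 1 = 23363/6 + 1 = 23369/6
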